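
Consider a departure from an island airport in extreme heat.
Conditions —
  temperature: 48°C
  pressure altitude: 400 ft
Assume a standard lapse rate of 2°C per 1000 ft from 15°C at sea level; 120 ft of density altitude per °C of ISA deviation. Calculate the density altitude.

4456 ft

ISA temperature at 400 ft = 15 − 2 × (400/1000) = 14.2°C.
ISA deviation = 48 − 14.2 = +33.8°C.
Density altitude = 400 + 120 × (33.8) = 400 + (+4056) = 4456 ft.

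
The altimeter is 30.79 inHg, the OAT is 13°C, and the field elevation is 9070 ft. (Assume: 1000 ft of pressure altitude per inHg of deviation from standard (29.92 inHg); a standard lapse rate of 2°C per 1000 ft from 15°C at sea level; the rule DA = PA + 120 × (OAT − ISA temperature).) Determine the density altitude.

9928 ft

Pressure altitude = 9070 + (29.92 − 30.79) × 1000 = 9070 + (-870) = 8200 ft.
ISA temperature at 8200 ft = 15 − 2 × (8200/1000) = -1.4°C.
ISA deviation = 13 − (-1.4) = +14.4°C.
Density altitude = 8200 + 120 × (14.4) = 9928 ft.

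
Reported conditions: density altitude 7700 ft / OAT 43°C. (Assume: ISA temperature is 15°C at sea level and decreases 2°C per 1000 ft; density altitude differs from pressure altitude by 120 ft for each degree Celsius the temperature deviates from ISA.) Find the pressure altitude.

DA = PA + 120 × (OAT − (15 − 2·PA/1000)) = PA + 120·OAT − 1800 + 0.24·PA = 1.24·PA + 120·OAT − 1800.
So 1.24·PA = 7700 − 120 × 43 + 1800 = 4340.
PA = 4340 / 1.24 = 3500 ft.

3500 ft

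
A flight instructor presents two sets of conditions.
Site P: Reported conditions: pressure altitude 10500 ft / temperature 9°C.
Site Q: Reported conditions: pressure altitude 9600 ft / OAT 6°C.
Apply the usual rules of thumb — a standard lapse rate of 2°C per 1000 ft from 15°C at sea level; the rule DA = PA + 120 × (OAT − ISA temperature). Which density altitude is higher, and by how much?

Site P: ISA temp = -6°C, deviation +15°C, DA = 10500 + 120 × 15 = 12300 ft.
Site Q: ISA temp = -4.2°C, deviation +10.2°C, DA = 9600 + 120 × 10.2 = 10824 ft.
Site P is higher by 12300 − 10824 = 1476 ft.

Site P by 1476 ft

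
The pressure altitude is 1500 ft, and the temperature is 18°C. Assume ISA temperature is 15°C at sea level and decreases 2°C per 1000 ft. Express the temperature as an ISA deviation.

ISA temperature at 1500 ft = 15 − 2 × (1500/1000) = 12°C.
Deviation = OAT − ISA = 18 − 12 = +6°C.

ISA+6°C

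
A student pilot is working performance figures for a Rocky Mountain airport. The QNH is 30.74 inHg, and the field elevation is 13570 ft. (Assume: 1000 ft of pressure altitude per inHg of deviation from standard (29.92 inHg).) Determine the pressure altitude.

Pressure correction = (29.92 − 30.74) × 1000 = -820 ft.
Pressure altitude = 13570 + (-820) = 12750 ft.

12750 ft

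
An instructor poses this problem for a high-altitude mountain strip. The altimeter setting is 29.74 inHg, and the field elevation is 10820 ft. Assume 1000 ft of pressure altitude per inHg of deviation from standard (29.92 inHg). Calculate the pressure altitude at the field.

11000 ft

Pressure correction = (29.92 − 29.74) × 1000 = +180 ft.
Pressure altitude = 10820 + (+180) = 11000 ft.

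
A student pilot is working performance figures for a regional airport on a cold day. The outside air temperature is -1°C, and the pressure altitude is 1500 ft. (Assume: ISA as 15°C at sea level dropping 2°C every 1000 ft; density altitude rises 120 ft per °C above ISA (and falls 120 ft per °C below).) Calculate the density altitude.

ISA temperature at 1500 ft = 15 − 2 × (1500/1000) = 12°C.
ISA deviation = -1 − 12 = -13°C.
Density altitude = 1500 + 120 × (-13) = 1500 + (-1560) = -60 ft.

-60 ft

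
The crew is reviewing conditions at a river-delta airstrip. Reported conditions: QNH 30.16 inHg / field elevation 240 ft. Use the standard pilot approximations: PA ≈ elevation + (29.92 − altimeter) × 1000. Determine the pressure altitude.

0 ft

Pressure correction = (29.92 − 30.16) × 1000 = -240 ft.
Pressure altitude = 240 + (-240) = 0 ft.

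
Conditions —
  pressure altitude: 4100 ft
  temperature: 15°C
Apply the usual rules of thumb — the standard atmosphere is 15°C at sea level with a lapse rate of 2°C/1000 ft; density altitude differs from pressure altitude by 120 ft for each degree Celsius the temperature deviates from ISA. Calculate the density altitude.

5084 ft

ISA temperature at 4100 ft = 15 − 2 × (4100/1000) = 6.8°C.
ISA deviation = 15 − 6.8 = +8.2°C.
Density altitude = 4100 + 120 × (8.2) = 4100 + (+984) = 5084 ft.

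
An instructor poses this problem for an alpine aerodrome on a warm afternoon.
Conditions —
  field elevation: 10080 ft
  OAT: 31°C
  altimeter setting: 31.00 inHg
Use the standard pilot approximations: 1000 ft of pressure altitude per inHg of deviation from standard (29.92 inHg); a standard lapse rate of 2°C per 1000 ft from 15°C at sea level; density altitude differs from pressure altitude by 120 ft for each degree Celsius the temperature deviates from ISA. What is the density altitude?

13080 ft

Pressure altitude = 10080 + (29.92 − 31.00) × 1000 = 10080 + (-1080) = 9000 ft.
ISA temperature at 9000 ft = 15 − 2 × (9000/1000) = -3°C.
ISA deviation = 31 − (-3) = +34°C.
Density altitude = 9000 + 120 × (34) = 13080 ft.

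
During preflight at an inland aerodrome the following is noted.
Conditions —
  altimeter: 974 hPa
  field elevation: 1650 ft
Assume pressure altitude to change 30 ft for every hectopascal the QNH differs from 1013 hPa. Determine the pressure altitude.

2820 ft

Pressure correction = (1013 − 974) × 30 = +1170 ft.
Pressure altitude = 1650 + (+1170) = 2820 ft.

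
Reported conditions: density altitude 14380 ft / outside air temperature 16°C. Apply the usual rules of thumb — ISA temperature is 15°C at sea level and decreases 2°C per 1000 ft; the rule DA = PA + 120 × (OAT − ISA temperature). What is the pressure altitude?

11500 ft

DA = PA + 120 × (OAT − (15 − 2·PA/1000)) = PA + 120·OAT − 1800 + 0.24·PA = 1.24·PA + 120·OAT − 1800.
So 1.24·PA = 14380 − 120 × 16 + 1800 = 14260.
PA = 14260 / 1.24 = 11500 ft.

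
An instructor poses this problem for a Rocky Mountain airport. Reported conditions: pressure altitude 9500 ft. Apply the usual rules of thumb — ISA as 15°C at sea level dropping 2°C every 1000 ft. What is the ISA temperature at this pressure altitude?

ISA temperature = 15 − 2 × (9500/1000) = 15 − 19 = -4°C.

-4°C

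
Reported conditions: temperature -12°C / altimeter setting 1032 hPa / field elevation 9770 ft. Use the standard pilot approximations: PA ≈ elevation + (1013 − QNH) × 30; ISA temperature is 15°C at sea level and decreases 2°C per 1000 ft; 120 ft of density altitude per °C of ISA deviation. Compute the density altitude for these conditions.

8168 ft

Pressure altitude = 9770 + (1013 − 1032) × 30 = 9770 + (-570) = 9200 ft.
ISA temperature at 9200 ft = 15 − 2 × (9200/1000) = -3.4°C.
ISA deviation = -12 − (-3.4) = -8.6°C.
Density altitude = 9200 + 120 × (-8.6) = 8168 ft.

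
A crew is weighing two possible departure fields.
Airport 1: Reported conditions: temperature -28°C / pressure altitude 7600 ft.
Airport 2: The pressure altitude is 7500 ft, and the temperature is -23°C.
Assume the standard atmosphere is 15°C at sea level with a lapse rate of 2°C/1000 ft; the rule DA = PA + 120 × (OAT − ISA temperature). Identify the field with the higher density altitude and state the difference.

Airport 1: ISA temp = -0.2°C, deviation -27.8°C, DA = 7600 + 120 × (-27.8) = 4264 ft.
Airport 2: ISA temp = 0°C, deviation -23°C, DA = 7500 + 120 × (-23) = 4740 ft.
Airport 2 is higher by 4740 − 4264 = 476 ft.

Airport 2 by 476 ft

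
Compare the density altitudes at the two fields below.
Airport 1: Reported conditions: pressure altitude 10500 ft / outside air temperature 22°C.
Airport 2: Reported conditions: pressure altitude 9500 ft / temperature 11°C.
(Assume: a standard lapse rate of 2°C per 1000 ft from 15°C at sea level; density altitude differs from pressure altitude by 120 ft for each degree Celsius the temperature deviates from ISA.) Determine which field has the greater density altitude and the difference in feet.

Airport 1: ISA temp = -6°C, deviation +28°C, DA = 10500 + 120 × 28 = 13860 ft.
Airport 2: ISA temp = -4°C, deviation +15°C, DA = 9500 + 120 × 15 = 11300 ft.
Airport 1 is higher by 13860 − 11300 = 2560 ft.

Airport 1 by 2560 ft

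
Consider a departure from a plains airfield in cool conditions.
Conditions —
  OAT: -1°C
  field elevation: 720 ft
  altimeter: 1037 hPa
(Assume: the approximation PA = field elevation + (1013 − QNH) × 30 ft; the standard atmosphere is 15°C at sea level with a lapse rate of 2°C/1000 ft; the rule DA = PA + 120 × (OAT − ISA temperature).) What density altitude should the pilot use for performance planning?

-1920 ft

Pressure altitude = 720 + (1013 − 1037) × 30 = 720 + (-720) = 0 ft.
ISA temperature at 0 ft = 15 − 2 × (0/1000) = 15°C.
ISA deviation = -1 − 15 = -16°C.
Density altitude = 0 + 120 × (-16) = -1920 ft.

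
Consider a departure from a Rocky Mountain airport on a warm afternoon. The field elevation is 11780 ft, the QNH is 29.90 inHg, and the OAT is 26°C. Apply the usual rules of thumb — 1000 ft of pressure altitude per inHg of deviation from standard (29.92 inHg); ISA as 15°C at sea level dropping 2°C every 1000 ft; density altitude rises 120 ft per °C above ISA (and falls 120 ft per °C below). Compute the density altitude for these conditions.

Pressure altitude = 11780 + (29.92 − 29.90) × 1000 = 11780 + (+20) = 11800 ft.
ISA temperature at 11800 ft = 15 − 2 × (11800/1000) = -8.6°C.
ISA deviation = 26 − (-8.6) = +34.6°C.
Density altitude = 11800 + 120 × (34.6) = 15952 ft.

15952 ft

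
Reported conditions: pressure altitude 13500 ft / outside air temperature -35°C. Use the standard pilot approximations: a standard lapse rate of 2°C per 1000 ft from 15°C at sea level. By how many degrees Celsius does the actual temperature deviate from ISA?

ISA temperature at 13500 ft = 15 − 2 × (13500/1000) = -12°C.
Deviation = OAT − ISA = -35 − (-12) = -23°C.

ISA-23°C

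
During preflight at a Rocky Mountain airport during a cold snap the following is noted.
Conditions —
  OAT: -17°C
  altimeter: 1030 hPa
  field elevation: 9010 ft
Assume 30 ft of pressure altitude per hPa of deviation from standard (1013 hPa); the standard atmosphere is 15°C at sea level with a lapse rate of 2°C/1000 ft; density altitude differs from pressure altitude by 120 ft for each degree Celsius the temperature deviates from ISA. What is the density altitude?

Pressure altitude = 9010 + (1013 − 1030) × 30 = 9010 + (-510) = 8500 ft.
ISA temperature at 8500 ft = 15 − 2 × (8500/1000) = -2°C.
ISA deviation = -17 − (-2) = -15°C.
Density altitude = 8500 + 120 × (-15) = 6700 ft.

6700 ft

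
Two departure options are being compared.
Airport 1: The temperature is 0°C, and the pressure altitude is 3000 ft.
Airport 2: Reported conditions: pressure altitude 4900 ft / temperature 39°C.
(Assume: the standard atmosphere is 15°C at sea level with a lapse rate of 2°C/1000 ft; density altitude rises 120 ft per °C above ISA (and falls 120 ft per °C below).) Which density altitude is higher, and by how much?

Airport 2 by 7036 ft

Airport 1: ISA temp = 9°C, deviation -9°C, DA = 3000 + 120 × (-9) = 1920 ft.
Airport 2: ISA temp = 5.2°C, deviation +33.8°C, DA = 4900 + 120 × 33.8 = 8956 ft.
Airport 2 is higher by 8956 − 1920 = 7036 ft.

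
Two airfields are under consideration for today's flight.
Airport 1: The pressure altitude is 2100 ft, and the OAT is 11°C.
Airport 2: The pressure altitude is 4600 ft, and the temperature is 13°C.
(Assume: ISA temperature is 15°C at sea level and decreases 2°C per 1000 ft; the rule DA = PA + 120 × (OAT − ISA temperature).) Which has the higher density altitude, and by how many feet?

Airport 2 by 3340 ft

Airport 1: ISA temp = 10.8°C, deviation +0.2°C, DA = 2100 + 120 × 0.2 = 2124 ft.
Airport 2: ISA temp = 5.8°C, deviation +7.2°C, DA = 4600 + 120 × 7.2 = 5464 ft.
Airport 2 is higher by 5464 − 2124 = 3340 ft.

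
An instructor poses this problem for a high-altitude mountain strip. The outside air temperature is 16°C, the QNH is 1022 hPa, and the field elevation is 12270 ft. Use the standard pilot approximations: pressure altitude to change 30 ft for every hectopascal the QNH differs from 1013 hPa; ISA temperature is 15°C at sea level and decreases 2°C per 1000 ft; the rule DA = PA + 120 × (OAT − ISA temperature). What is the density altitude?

Pressure altitude = 12270 + (1013 − 1022) × 30 = 12270 + (-270) = 12000 ft.
ISA temperature at 12000 ft = 15 − 2 × (12000/1000) = -9°C.
ISA deviation = 16 − (-9) = +25°C.
Density altitude = 12000 + 120 × (25) = 15000 ft.

15000 ft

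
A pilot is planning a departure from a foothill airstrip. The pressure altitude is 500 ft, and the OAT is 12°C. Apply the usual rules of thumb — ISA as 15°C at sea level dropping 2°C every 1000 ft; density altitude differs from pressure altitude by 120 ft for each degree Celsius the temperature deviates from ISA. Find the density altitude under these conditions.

260 ft

ISA temperature at 500 ft = 15 − 2 × (500/1000) = 14°C.
ISA deviation = 12 − 14 = -2°C.
Density altitude = 500 + 120 × (-2) = 500 + (-240) = 260 ft.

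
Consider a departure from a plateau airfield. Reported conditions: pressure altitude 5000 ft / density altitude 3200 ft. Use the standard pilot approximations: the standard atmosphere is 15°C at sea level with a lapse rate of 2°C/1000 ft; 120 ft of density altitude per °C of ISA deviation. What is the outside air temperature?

-10°C

Density altitude − pressure altitude = 3200 − 5000 = -1800 ft.
At 120 ft/°C that is an ISA deviation of -1800/120 = -15°C.
ISA temperature at 5000 ft = 15 − 2 × (5000/1000) = 5°C.
OAT = ISA + deviation = 5 + (-15) = -10°C.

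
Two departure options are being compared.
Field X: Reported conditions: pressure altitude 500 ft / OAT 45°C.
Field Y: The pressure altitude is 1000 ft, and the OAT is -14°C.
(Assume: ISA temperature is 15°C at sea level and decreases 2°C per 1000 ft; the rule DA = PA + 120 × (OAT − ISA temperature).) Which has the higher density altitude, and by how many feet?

Field X: ISA temp = 14°C, deviation +31°C, DA = 500 + 120 × 31 = 4220 ft.
Field Y: ISA temp = 13°C, deviation -27°C, DA = 1000 + 120 × (-27) = -2240 ft.
Field X is higher by 4220 − (-2240) = 6460 ft.

Field X by 6460 ft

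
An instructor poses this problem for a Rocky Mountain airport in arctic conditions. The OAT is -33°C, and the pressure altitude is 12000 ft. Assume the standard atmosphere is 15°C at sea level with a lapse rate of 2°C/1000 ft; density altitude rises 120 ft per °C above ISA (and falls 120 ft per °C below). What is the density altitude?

ISA temperature at 12000 ft = 15 − 2 × (12000/1000) = -9°C.
ISA deviation = -33 − (-9) = -24°C.
Density altitude = 12000 + 120 × (-24) = 12000 + (-2880) = 9120 ft.

9120 ft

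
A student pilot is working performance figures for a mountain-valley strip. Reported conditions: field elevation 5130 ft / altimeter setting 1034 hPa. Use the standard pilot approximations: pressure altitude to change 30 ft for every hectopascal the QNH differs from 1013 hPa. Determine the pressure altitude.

4500 ft

Pressure correction = (1013 − 1034) × 30 = -630 ft.
Pressure altitude = 5130 + (-630) = 4500 ft.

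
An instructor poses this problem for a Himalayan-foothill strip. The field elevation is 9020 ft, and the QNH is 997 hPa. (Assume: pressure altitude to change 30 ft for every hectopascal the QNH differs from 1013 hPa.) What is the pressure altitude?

9500 ft

Pressure correction = (1013 − 997) × 30 = +480 ft.
Pressure altitude = 9020 + (+480) = 9500 ft.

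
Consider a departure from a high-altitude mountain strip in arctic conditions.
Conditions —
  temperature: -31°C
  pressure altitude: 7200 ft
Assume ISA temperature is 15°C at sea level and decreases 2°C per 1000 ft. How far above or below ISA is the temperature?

ISA-31.6°C

ISA temperature at 7200 ft = 15 − 2 × (7200/1000) = 0.6°C.
Deviation = OAT − ISA = -31 − 0.6 = -31.6°C.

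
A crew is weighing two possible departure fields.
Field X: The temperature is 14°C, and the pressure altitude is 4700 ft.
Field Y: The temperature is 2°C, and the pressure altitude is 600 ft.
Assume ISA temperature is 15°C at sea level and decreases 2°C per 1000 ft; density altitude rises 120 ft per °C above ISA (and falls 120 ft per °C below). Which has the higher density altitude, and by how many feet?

Field X by 6524 ft

Field X: ISA temp = 5.6°C, deviation +8.4°C, DA = 4700 + 120 × 8.4 = 5708 ft.
Field Y: ISA temp = 13.8°C, deviation -11.8°C, DA = 600 + 120 × (-11.8) = -816 ft.
Field X is higher by 5708 − (-816) = 6524 ft.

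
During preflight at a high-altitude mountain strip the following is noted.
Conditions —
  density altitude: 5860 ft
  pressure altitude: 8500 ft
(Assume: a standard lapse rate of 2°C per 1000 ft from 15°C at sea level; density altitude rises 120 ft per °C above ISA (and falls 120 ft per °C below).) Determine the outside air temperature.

Density altitude − pressure altitude = 5860 − 8500 = -2640 ft.
At 120 ft/°C that is an ISA deviation of -2640/120 = -22°C.
ISA temperature at 8500 ft = 15 − 2 × (8500/1000) = -2°C.
OAT = ISA + deviation = -2 + (-22) = -24°C.

-24°C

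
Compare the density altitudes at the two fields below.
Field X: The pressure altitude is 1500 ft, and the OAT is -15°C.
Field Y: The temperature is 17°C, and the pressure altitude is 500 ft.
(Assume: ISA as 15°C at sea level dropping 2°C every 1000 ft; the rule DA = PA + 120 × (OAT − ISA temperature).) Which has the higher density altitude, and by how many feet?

Field Y by 2600 ft

Field X: ISA temp = 12°C, deviation -27°C, DA = 1500 + 120 × (-27) = -1740 ft.
Field Y: ISA temp = 14°C, deviation +3°C, DA = 500 + 120 × 3 = 860 ft.
Field Y is higher by 860 − (-1740) = 2600 ft.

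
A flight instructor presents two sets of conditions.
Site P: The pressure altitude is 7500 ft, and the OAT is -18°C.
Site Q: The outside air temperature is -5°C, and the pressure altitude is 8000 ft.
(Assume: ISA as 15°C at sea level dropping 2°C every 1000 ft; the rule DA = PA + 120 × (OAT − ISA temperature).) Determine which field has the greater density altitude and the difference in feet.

Site Q by 2180 ft

Site P: ISA temp = 0°C, deviation -18°C, DA = 7500 + 120 × (-18) = 5340 ft.
Site Q: ISA temp = -1°C, deviation -4°C, DA = 8000 + 120 × (-4) = 7520 ft.
Site Q is higher by 7520 − 5340 = 2180 ft.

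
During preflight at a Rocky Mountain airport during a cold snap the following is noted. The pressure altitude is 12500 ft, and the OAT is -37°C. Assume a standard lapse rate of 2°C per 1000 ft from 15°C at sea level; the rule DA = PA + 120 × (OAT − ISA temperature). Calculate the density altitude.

ISA temperature at 12500 ft = 15 − 2 × (12500/1000) = -10°C.
ISA deviation = -37 − (-10) = -27°C.
Density altitude = 12500 + 120 × (-27) = 12500 + (-3240) = 9260 ft.

9260 ft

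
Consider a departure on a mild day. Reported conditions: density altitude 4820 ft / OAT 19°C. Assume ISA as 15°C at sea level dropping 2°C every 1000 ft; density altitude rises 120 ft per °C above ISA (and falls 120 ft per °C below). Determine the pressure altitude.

3500 ft

DA = PA + 120 × (OAT − (15 − 2·PA/1000)) = PA + 120·OAT − 1800 + 0.24·PA = 1.24·PA + 120·OAT − 1800.
So 1.24·PA = 4820 − 120 × 19 + 1800 = 4340.
PA = 4340 / 1.24 = 3500 ft.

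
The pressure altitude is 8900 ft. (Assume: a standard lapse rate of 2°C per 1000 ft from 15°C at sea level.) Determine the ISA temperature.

-2.8°C

ISA temperature = 15 − 2 × (8900/1000) = 15 − 17.8 = -2.8°C.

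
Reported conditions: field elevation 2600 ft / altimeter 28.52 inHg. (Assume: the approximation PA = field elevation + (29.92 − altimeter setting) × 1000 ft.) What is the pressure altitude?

Pressure correction = (29.92 − 28.52) × 1000 = +1400 ft.
Pressure altitude = 2600 + (+1400) = 4000 ft.

4000 ft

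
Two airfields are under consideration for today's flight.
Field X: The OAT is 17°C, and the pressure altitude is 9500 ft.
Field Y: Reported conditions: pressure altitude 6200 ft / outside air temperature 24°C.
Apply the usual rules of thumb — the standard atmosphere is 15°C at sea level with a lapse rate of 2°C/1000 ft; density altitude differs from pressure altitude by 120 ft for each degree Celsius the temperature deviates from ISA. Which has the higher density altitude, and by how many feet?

Field X by 3252 ft

Field X: ISA temp = -4°C, deviation +21°C, DA = 9500 + 120 × 21 = 12020 ft.
Field Y: ISA temp = 2.6°C, deviation +21.4°C, DA = 6200 + 120 × 21.4 = 8768 ft.
Field X is higher by 12020 − 8768 = 3252 ft.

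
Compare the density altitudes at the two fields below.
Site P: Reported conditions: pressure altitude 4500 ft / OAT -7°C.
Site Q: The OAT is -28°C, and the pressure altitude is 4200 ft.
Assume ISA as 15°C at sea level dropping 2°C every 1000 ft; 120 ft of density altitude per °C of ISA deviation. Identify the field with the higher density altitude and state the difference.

Site P: ISA temp = 6°C, deviation -13°C, DA = 4500 + 120 × (-13) = 2940 ft.
Site Q: ISA temp = 6.6°C, deviation -34.6°C, DA = 4200 + 120 × (-34.6) = 48 ft.
Site P is higher by 2940 − 48 = 2892 ft.

Site P by 2892 ft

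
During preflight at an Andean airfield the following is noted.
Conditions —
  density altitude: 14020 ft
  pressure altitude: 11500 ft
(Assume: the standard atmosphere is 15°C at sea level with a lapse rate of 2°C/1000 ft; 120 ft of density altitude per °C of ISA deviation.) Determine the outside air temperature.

Density altitude − pressure altitude = 14020 − 11500 = +2520 ft.
At 120 ft/°C that is an ISA deviation of 2520/120 = +21°C.
ISA temperature at 11500 ft = 15 − 2 × (11500/1000) = -8°C.
OAT = ISA + deviation = -8 + (+21) = 13°C.

13°C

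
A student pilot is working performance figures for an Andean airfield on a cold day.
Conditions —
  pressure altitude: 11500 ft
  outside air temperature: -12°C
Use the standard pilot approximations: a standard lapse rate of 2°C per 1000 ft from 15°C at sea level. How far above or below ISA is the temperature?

ISA temperature at 11500 ft = 15 − 2 × (11500/1000) = -8°C.
Deviation = OAT − ISA = -12 − (-8) = -4°C.

ISA-4°C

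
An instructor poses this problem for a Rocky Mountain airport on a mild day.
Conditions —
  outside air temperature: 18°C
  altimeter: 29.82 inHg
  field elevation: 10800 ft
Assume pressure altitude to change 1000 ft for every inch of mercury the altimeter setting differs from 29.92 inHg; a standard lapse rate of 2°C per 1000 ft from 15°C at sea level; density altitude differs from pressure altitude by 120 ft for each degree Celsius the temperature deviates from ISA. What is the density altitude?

Pressure altitude = 10800 + (29.92 − 29.82) × 1000 = 10800 + (+100) = 10900 ft.
ISA temperature at 10900 ft = 15 − 2 × (10900/1000) = -6.8°C.
ISA deviation = 18 − (-6.8) = +24.8°C.
Density altitude = 10900 + 120 × (24.8) = 13876 ft.

13876 ft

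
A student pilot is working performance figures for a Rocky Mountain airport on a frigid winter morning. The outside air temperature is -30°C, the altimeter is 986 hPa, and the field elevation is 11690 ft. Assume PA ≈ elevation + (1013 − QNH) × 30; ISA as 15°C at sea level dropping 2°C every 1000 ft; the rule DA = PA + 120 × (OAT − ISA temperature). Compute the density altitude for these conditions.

10100 ft

Pressure altitude = 11690 + (1013 − 986) × 30 = 11690 + (+810) = 12500 ft.
ISA temperature at 12500 ft = 15 − 2 × (12500/1000) = -10°C.
ISA deviation = -30 − (-10) = -20°C.
Density altitude = 12500 + 120 × (-20) = 10100 ft.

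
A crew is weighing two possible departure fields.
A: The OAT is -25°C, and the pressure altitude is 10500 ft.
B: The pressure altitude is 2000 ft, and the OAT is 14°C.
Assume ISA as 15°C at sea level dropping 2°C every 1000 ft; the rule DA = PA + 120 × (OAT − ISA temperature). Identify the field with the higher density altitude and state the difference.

A by 5860 ft

A: ISA temp = -6°C, deviation -19°C, DA = 10500 + 120 × (-19) = 8220 ft.
B: ISA temp = 11°C, deviation +3°C, DA = 2000 + 120 × 3 = 2360 ft.
A is higher by 8220 − 2360 = 5860 ft.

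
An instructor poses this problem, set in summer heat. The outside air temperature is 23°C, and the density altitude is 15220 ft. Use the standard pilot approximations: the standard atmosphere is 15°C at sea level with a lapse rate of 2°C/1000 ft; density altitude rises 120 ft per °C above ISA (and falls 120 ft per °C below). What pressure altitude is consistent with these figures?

11500 ft

DA = PA + 120 × (OAT − (15 − 2·PA/1000)) = PA + 120·OAT − 1800 + 0.24·PA = 1.24·PA + 120·OAT − 1800.
So 1.24·PA = 15220 − 120 × 23 + 1800 = 14260.
PA = 14260 / 1.24 = 11500 ft.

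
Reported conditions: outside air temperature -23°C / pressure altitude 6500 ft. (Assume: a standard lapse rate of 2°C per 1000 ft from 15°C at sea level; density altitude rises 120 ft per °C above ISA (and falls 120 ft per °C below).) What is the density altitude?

ISA temperature at 6500 ft = 15 − 2 × (6500/1000) = 2°C.
ISA deviation = -23 − 2 = -25°C.
Density altitude = 6500 + 120 × (-25) = 6500 + (-3000) = 3500 ft.

3500 ft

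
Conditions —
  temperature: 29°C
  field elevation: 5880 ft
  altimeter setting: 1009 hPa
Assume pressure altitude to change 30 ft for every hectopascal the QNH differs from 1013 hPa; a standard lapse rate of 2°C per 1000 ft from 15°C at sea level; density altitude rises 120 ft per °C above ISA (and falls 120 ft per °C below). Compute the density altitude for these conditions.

9120 ft

Pressure altitude = 5880 + (1013 − 1009) × 30 = 5880 + (+120) = 6000 ft.
ISA temperature at 6000 ft = 15 − 2 × (6000/1000) = 3°C.
ISA deviation = 29 − 3 = +26°C.
Density altitude = 6000 + 120 × (26) = 9120 ft.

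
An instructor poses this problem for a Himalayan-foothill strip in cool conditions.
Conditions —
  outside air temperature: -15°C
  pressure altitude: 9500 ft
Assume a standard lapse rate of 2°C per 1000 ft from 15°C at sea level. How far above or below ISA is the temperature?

ISA temperature at 9500 ft = 15 − 2 × (9500/1000) = -4°C.
Deviation = OAT − ISA = -15 − (-4) = -11°C.

ISA-11°C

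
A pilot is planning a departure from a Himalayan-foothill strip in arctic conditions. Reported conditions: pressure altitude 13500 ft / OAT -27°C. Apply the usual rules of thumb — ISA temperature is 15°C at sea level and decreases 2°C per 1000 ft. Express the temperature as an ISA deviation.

ISA temperature at 13500 ft = 15 − 2 × (13500/1000) = -12°C.
Deviation = OAT − ISA = -27 − (-12) = -15°C.

ISA-15°C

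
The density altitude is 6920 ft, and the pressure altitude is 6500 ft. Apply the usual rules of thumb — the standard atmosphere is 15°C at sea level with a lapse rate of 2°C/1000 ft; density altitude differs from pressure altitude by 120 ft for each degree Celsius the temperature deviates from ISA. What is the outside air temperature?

Density altitude − pressure altitude = 6920 − 6500 = +420 ft.
At 120 ft/°C that is an ISA deviation of 420/120 = +3.5°C.
ISA temperature at 6500 ft = 15 − 2 × (6500/1000) = 2°C.
OAT = ISA + deviation = 2 + (+3.5) = 5.5°C.

5.5°C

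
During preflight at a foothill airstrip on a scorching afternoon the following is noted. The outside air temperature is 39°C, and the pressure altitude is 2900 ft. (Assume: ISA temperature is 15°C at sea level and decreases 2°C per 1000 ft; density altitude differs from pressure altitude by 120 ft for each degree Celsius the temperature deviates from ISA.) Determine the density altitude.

6476 ft

ISA temperature at 2900 ft = 15 − 2 × (2900/1000) = 9.2°C.
ISA deviation = 39 − 9.2 = +29.8°C.
Density altitude = 2900 + 120 × (29.8) = 2900 + (+3576) = 6476 ft.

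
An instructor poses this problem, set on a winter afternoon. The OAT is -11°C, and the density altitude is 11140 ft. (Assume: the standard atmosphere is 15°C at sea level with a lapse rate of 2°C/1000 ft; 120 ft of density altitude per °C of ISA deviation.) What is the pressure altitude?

DA = PA + 120 × (OAT − (15 − 2·PA/1000)) = PA + 120·OAT − 1800 + 0.24·PA = 1.24·PA + 120·OAT − 1800.
So 1.24·PA = 11140 − 120 × (-11) + 1800 = 14260.
PA = 14260 / 1.24 = 11500 ft.

11500 ft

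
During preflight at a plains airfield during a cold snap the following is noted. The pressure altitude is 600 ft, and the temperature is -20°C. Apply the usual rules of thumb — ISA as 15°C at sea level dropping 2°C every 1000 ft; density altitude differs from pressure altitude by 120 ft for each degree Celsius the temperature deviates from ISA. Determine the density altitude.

-3456 ft

ISA temperature at 600 ft = 15 − 2 × (600/1000) = 13.8°C.
ISA deviation = -20 − 13.8 = -33.8°C.
Density altitude = 600 + 120 × (-33.8) = 600 + (-4056) = -3456 ft.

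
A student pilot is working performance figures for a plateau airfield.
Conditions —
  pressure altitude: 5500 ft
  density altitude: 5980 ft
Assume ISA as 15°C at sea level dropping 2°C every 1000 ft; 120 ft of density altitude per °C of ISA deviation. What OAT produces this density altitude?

Density altitude − pressure altitude = 5980 − 5500 = +480 ft.
At 120 ft/°C that is an ISA deviation of 480/120 = +4°C.
ISA temperature at 5500 ft = 15 − 2 × (5500/1000) = 4°C.
OAT = ISA + deviation = 4 + (+4) = 8°C.

8°C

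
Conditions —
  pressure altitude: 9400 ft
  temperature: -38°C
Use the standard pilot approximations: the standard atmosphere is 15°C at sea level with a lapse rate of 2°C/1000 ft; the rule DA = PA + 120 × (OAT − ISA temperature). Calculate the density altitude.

5296 ft

ISA temperature at 9400 ft = 15 − 2 × (9400/1000) = -3.8°C.
ISA deviation = -38 − (-3.8) = -34.2°C.
Density altitude = 9400 + 120 × (-34.2) = 9400 + (-4104) = 5296 ft.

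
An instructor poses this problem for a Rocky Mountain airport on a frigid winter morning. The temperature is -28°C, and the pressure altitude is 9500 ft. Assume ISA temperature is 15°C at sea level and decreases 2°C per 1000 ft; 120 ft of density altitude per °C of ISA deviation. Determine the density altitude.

ISA temperature at 9500 ft = 15 − 2 × (9500/1000) = -4°C.
ISA deviation = -28 − (-4) = -24°C.
Density altitude = 9500 + 120 × (-24) = 9500 + (-2880) = 6620 ft.

6620 ft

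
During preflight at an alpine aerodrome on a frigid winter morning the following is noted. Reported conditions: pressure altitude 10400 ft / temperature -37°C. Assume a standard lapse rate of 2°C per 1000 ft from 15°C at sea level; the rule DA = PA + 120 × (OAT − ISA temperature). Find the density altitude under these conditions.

ISA temperature at 10400 ft = 15 − 2 × (10400/1000) = -5.8°C.
ISA deviation = -37 − (-5.8) = -31.2°C.
Density altitude = 10400 + 120 × (-31.2) = 10400 + (-3744) = 6656 ft.

6656 ft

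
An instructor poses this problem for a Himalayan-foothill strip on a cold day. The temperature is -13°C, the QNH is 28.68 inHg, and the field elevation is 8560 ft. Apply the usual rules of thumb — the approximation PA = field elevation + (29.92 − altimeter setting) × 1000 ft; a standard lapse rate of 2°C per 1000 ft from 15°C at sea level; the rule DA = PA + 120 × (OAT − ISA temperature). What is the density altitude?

Pressure altitude = 8560 + (29.92 − 28.68) × 1000 = 8560 + (+1240) = 9800 ft.
ISA temperature at 9800 ft = 15 − 2 × (9800/1000) = -4.6°C.
ISA deviation = -13 − (-4.6) = -8.4°C.
Density altitude = 9800 + 120 × (-8.4) = 8792 ft.

8792 ft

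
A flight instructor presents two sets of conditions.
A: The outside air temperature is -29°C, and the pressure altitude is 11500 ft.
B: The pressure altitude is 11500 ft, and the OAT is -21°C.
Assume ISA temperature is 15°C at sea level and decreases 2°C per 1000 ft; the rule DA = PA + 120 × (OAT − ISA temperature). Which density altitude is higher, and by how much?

A: ISA temp = -8°C, deviation -21°C, DA = 11500 + 120 × (-21) = 8980 ft.
B: ISA temp = -8°C, deviation -13°C, DA = 11500 + 120 × (-13) = 9940 ft.
B is higher by 9940 − 8980 = 960 ft.

B by 960 ft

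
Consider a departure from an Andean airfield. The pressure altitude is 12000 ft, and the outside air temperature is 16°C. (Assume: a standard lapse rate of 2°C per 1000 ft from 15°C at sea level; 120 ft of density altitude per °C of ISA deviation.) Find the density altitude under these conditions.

ISA temperature at 12000 ft = 15 − 2 × (12000/1000) = -9°C.
ISA deviation = 16 − (-9) = +25°C.
Density altitude = 12000 + 120 × (25) = 12000 + (+3000) = 15000 ft.

15000 ft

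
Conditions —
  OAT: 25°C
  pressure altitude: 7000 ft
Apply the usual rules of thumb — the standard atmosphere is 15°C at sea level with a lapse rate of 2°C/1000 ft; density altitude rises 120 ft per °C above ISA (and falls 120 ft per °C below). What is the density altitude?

ISA temperature at 7000 ft = 15 − 2 × (7000/1000) = 1°C.
ISA deviation = 25 − 1 = +24°C.
Density altitude = 7000 + 120 × (24) = 7000 + (+2880) = 9880 ft.

9880 ft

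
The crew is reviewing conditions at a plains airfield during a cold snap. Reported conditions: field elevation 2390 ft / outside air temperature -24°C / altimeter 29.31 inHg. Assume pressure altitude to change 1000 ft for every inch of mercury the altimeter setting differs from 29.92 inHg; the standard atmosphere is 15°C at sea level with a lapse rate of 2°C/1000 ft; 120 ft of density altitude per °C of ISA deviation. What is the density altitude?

Pressure altitude = 2390 + (29.92 − 29.31) × 1000 = 2390 + (+610) = 3000 ft.
ISA temperature at 3000 ft = 15 − 2 × (3000/1000) = 9°C.
ISA deviation = -24 − 9 = -33°C.
Density altitude = 3000 + 120 × (-33) = -960 ft.

-960 ft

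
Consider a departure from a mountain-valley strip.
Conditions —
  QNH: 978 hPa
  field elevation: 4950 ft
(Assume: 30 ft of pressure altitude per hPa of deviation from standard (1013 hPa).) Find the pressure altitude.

6000 ft

Pressure correction = (1013 − 978) × 30 = +1050 ft.
Pressure altitude = 4950 + (+1050) = 6000 ft.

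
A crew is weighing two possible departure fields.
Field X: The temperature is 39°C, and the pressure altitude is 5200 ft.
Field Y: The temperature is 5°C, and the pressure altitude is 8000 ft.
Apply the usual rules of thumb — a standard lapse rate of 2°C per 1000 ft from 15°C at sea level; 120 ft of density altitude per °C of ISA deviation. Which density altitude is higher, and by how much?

Field X by 608 ft

Field X: ISA temp = 4.6°C, deviation +34.4°C, DA = 5200 + 120 × 34.4 = 9328 ft.
Field Y: ISA temp = -1°C, deviation +6°C, DA = 8000 + 120 × 6 = 8720 ft.
Field X is higher by 9328 − 8720 = 608 ft.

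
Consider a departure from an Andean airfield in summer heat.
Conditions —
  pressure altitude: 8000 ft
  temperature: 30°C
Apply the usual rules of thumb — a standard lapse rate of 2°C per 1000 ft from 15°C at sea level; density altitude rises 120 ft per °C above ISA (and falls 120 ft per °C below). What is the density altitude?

ISA temperature at 8000 ft = 15 − 2 × (8000/1000) = -1°C.
ISA deviation = 30 − (-1) = +31°C.
Density altitude = 8000 + 120 × (31) = 8000 + (+3720) = 11720 ft.

11720 ft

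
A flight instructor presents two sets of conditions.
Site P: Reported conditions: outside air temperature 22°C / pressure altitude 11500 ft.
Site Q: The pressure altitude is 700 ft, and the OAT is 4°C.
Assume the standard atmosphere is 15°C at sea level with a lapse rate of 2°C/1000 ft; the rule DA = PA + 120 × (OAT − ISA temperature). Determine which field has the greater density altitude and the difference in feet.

Site P by 15552 ft

Site P: ISA temp = -8°C, deviation +30°C, DA = 11500 + 120 × 30 = 15100 ft.
Site Q: ISA temp = 13.6°C, deviation -9.6°C, DA = 700 + 120 × (-9.6) = -452 ft.
Site P is higher by 15100 − (-452) = 15552 ft.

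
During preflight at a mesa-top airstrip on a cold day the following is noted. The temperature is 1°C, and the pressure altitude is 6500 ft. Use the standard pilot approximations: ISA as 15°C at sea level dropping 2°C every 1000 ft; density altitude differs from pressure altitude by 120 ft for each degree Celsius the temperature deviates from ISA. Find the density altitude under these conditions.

6380 ft

ISA temperature at 6500 ft = 15 − 2 × (6500/1000) = 2°C.
ISA deviation = 1 − 2 = -1°C.
Density altitude = 6500 + 120 × (-1) = 6500 + (-120) = 6380 ft.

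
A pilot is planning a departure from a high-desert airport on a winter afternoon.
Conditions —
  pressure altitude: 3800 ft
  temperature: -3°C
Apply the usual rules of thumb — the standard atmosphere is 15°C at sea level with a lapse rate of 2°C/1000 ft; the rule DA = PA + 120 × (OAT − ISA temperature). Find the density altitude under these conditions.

ISA temperature at 3800 ft = 15 − 2 × (3800/1000) = 7.4°C.
ISA deviation = -3 − 7.4 = -10.4°C.
Density altitude = 3800 + 120 × (-10.4) = 3800 + (-1248) = 2552 ft.

2552 ft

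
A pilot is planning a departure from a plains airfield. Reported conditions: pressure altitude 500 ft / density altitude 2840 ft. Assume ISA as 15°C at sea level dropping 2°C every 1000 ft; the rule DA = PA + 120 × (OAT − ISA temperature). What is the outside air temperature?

33.5°C

Density altitude − pressure altitude = 2840 − 500 = +2340 ft.
At 120 ft/°C that is an ISA deviation of 2340/120 = +19.5°C.
ISA temperature at 500 ft = 15 − 2 × (500/1000) = 14°C.
OAT = ISA + deviation = 14 + (+19.5) = 33.5°C.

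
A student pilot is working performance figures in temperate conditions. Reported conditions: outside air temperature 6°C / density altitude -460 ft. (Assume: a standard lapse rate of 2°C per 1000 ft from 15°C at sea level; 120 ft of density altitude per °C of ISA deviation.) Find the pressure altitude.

DA = PA + 120 × (OAT − (15 − 2·PA/1000)) = PA + 120·OAT − 1800 + 0.24·PA = 1.24·PA + 120·OAT − 1800.
So 1.24·PA = -460 − 120 × 6 + 1800 = 620.
PA = 620 / 1.24 = 500 ft.

500 ft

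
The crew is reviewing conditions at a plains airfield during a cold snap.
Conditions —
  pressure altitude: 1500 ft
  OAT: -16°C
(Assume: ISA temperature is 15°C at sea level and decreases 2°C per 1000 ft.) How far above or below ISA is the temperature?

ISA temperature at 1500 ft = 15 − 2 × (1500/1000) = 12°C.
Deviation = OAT − ISA = -16 − 12 = -28°C.

ISA-28°C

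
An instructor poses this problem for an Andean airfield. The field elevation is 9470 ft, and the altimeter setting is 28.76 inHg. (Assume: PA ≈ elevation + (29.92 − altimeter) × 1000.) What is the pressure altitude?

10630 ft

Pressure correction = (29.92 − 28.76) × 1000 = +1160 ft.
Pressure altitude = 9470 + (+1160) = 10630 ft.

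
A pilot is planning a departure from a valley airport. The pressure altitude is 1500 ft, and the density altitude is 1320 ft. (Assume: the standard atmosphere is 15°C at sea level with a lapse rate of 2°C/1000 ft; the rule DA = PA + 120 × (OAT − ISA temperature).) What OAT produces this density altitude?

10.5°C

Density altitude − pressure altitude = 1320 − 1500 = -180 ft.
At 120 ft/°C that is an ISA deviation of -180/120 = -1.5°C.
ISA temperature at 1500 ft = 15 − 2 × (1500/1000) = 12°C.
OAT = ISA + deviation = 12 + (-1.5) = 10.5°C.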